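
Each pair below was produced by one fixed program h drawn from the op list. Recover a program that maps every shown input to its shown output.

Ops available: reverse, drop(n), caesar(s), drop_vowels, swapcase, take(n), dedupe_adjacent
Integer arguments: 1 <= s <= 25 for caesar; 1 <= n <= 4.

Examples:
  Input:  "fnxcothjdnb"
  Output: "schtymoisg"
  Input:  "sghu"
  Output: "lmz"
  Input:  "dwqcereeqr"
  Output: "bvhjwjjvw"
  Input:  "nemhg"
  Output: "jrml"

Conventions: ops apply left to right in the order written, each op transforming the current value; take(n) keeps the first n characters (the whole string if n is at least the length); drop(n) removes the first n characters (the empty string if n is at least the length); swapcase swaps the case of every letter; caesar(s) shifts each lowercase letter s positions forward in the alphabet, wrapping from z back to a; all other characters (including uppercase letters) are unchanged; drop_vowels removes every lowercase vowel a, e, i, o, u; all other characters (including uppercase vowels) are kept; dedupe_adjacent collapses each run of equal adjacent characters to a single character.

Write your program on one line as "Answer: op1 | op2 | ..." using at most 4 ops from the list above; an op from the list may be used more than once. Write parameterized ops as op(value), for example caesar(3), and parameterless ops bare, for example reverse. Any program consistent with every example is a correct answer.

drop(1) | caesar(6) | caesar(25)

Check, running the answer program on each example:
  "fnxcothjdnb" -> "nxcothjdnb" -> "tdiuznpjth" -> "schtymoisg"
  "sghu" -> "ghu" -> "mna" -> "lmz"
  "dwqcereeqr" -> "wqcereeqr" -> "cwikxkkwx" -> "bvhjwjjvw"
  "nemhg" -> "emhg" -> "ksnm" -> "jrml"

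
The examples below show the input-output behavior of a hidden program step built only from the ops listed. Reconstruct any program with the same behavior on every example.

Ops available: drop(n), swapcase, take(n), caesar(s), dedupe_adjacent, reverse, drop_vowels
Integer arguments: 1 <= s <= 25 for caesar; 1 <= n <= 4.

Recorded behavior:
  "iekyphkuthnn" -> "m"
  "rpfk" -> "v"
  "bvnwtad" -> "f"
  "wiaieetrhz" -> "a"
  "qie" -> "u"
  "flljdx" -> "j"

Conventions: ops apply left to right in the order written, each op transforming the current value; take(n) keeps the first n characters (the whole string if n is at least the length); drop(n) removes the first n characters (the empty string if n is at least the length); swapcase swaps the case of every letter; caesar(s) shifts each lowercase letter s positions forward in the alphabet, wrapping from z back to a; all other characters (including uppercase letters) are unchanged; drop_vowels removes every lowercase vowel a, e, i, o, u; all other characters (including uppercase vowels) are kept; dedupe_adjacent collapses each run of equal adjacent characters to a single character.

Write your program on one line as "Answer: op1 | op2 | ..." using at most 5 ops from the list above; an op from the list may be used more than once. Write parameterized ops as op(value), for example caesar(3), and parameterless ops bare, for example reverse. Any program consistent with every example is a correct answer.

caesar(20) | drop_vowels | caesar(10) | take(1)

Check, running the answer program on each example:
  "iekyphkuthnn" -> "cyesjbeonbhh" -> "cysjbnbhh" -> "mictlxlrr" -> "m"
  "rpfk" -> "ljze" -> "ljz" -> "vtj" -> "v"
  "bvnwtad" -> "vphqnux" -> "vphqnx" -> "fzraxh" -> "f"
  "wiaieetrhz" -> "qcucyynlbt" -> "qccyynlbt" -> "ammiixvld" -> "a"
  "qie" -> "kcy" -> "kcy" -> "umi" -> "u"
  "flljdx" -> "zffdxr" -> "zffdxr" -> "jppnhb" -> "j"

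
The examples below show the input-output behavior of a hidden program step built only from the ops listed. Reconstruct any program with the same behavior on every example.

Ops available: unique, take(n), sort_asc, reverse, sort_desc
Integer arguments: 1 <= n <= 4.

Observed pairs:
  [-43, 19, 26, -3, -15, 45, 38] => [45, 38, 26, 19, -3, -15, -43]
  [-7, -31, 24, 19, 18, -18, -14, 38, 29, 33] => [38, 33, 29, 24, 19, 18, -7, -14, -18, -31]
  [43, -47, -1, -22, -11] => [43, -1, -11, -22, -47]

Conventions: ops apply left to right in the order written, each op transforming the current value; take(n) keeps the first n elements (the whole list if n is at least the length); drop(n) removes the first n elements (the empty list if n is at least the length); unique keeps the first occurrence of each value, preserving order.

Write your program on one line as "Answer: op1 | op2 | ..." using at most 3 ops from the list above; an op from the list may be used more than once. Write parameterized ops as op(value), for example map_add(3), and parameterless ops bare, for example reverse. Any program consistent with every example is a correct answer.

reverse | sort_asc | reverse

Check, running the answer program on each example:
  [-43, 19, 26, -3, -15, 45, 38] -> [38, 45, -15, -3, 26, 19, -43] -> [-43, -15, -3, 19, 26, 38, 45] -> [45, 38, 26, 19, -3, -15, -43]
  [-7, -31, 24, 19, 18, -18, -14, 38, 29, 33] -> [33, 29, 38, -14, -18, 18, 19, 24, -31, -7] -> [-31, -18, -14, -7, 18, 19, 24, 29, 33, 38] -> [38, 33, 29, 24, 19, 18, -7, -14, -18, -31]
  [43, -47, -1, -22, -11] -> [-11, -22, -1, -47, 43] -> [-47, -22, -11, -1, 43] -> [43, -1, -11, -22, -47]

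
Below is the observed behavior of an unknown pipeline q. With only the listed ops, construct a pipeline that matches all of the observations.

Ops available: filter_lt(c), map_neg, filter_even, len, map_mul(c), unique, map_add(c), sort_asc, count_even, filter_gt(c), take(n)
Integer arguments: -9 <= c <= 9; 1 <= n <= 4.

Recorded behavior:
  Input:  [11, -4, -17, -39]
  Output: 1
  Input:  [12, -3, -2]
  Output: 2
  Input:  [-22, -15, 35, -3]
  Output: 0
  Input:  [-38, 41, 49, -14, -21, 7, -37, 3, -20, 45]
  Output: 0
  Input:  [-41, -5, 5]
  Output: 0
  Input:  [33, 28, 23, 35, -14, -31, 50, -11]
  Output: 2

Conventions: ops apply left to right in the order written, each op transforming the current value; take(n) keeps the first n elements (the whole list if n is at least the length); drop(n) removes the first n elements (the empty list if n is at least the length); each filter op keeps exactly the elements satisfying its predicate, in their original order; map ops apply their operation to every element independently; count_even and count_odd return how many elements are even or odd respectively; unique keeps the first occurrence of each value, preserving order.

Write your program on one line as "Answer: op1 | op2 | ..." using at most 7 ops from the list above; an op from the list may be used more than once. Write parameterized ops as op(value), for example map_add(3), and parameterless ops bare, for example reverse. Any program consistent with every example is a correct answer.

filter_gt(-9) | map_add(1) | map_add(-3) | map_mul(9) | filter_even | count_even

Check, running the answer program on each example:
  [11, -4, -17, -39] -> [11, -4] -> [12, -3] -> [9, -6] -> [81, -54] -> [-54] -> 1
  [12, -3, -2] -> [12, -3, -2] -> [13, -2, -1] -> [10, -5, -4] -> [90, -45, -36] -> [90, -36] -> 2
  [-22, -15, 35, -3] -> [35, -3] -> [36, -2] -> [33, -5] -> [297, -45] -> [] -> 0
  [-38, 41, 49, -14, -21, 7, -37, 3, -20, 45] -> [41, 49, 7, 3, 45] -> [42, 50, 8, 4, 46] -> [39, 47, 5, 1, 43] -> [351, 423, 45, 9, 387] -> [] -> 0
  [-41, -5, 5] -> [-5, 5] -> [-4, 6] -> [-7, 3] -> [-63, 27] -> [] -> 0
  [33, 28, 23, 35, -14, -31, 50, -11] -> [33, 28, 23, 35, 50] -> [34, 29, 24, 36, 51] -> [31, 26, 21, 33, 48] -> [279, 234, 189, 297, 432] -> [234, 432] -> 2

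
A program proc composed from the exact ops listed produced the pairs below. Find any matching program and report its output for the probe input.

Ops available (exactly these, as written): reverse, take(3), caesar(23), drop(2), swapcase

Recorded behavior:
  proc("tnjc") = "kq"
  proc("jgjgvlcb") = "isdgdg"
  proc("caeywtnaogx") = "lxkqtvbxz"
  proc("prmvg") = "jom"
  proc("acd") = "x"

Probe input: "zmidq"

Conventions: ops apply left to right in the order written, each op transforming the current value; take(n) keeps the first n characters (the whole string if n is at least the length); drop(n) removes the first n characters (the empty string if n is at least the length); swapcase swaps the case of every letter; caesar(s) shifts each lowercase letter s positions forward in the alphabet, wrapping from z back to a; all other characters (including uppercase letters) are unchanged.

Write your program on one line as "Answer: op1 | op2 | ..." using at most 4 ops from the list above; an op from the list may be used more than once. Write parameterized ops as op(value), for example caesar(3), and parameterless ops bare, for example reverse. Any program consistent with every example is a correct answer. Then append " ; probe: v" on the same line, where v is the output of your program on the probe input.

reverse | drop(2) | caesar(23) ; probe: "fjw"

Check, running the answer program on each example:
  "tnjc" -> "cjnt" -> "nt" -> "kq"
  "jgjgvlcb" -> "bclvgjgj" -> "lvgjgj" -> "isdgdg"
  "caeywtnaogx" -> "xgoantwyeac" -> "oantwyeac" -> "lxkqtvbxz"
  "prmvg" -> "gvmrp" -> "mrp" -> "jom"
  "acd" -> "dca" -> "a" -> "x"
  probe: "zmidq" -> "qdimz" -> "imz" -> "fjw"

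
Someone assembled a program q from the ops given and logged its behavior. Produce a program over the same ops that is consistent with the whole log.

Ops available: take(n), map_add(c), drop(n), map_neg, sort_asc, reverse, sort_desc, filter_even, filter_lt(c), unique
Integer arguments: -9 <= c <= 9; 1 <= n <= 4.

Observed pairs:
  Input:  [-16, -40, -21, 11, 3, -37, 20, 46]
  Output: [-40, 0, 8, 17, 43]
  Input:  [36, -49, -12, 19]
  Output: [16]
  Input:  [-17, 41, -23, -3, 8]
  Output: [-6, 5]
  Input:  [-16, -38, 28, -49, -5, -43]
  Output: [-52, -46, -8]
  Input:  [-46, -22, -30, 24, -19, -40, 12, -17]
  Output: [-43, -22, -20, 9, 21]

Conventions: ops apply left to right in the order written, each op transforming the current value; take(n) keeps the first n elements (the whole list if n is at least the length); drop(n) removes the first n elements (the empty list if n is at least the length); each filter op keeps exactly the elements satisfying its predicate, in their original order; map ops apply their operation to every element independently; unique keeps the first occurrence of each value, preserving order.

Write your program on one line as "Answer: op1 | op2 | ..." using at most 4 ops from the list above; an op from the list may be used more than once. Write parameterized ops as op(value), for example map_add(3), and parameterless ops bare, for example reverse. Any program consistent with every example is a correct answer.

drop(3) | map_add(5) | sort_asc | map_add(-8)

Check, running the answer program on each example:
  [-16, -40, -21, 11, 3, -37, 20, 46] -> [11, 3, -37, 20, 46] -> [16, 8, -32, 25, 51] -> [-32, 8, 16, 25, 51] -> [-40, 0, 8, 17, 43]
  [36, -49, -12, 19] -> [19] -> [24] -> [24] -> [16]
  [-17, 41, -23, -3, 8] -> [-3, 8] -> [2, 13] -> [2, 13] -> [-6, 5]
  [-16, -38, 28, -49, -5, -43] -> [-49, -5, -43] -> [-44, 0, -38] -> [-44, -38, 0] -> [-52, -46, -8]
  [-46, -22, -30, 24, -19, -40, 12, -17] -> [24, -19, -40, 12, -17] -> [29, -14, -35, 17, -12] -> [-35, -14, -12, 17, 29] -> [-43, -22, -20, 9, 21]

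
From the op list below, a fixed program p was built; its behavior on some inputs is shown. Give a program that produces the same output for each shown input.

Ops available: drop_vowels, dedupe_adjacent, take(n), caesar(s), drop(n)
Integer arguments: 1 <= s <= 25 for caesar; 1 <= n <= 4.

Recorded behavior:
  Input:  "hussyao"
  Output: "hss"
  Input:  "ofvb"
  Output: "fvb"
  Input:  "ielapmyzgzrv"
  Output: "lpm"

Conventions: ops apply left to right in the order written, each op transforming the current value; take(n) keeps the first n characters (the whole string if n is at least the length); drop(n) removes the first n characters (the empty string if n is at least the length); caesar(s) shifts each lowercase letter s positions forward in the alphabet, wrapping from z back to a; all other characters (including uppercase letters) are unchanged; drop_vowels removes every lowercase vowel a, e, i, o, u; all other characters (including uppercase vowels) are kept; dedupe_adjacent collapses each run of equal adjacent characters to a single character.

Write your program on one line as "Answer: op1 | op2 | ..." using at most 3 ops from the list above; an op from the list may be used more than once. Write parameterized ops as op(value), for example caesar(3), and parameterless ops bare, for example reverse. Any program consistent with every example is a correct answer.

drop_vowels | take(3)

Check, running the answer program on each example:
  "hussyao" -> "hssy" -> "hss"
  "ofvb" -> "fvb" -> "fvb"
  "ielapmyzgzrv" -> "lpmyzgzrv" -> "lpm"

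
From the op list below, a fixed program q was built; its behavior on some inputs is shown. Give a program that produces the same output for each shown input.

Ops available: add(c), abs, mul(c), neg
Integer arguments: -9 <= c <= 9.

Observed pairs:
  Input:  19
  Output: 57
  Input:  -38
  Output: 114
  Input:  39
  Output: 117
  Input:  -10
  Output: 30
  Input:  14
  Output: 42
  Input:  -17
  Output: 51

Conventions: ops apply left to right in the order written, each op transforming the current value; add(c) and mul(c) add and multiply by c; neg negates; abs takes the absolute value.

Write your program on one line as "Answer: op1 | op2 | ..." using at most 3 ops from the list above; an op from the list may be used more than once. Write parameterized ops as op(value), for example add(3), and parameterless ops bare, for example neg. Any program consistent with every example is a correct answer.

abs | mul(-3) | abs

Check, running the answer program on each example:
  19 -> 19 -> -57 -> 57
  -38 -> 38 -> -114 -> 114
  39 -> 39 -> -117 -> 117
  -10 -> 10 -> -30 -> 30
  14 -> 14 -> -42 -> 42
  -17 -> 17 -> -51 -> 51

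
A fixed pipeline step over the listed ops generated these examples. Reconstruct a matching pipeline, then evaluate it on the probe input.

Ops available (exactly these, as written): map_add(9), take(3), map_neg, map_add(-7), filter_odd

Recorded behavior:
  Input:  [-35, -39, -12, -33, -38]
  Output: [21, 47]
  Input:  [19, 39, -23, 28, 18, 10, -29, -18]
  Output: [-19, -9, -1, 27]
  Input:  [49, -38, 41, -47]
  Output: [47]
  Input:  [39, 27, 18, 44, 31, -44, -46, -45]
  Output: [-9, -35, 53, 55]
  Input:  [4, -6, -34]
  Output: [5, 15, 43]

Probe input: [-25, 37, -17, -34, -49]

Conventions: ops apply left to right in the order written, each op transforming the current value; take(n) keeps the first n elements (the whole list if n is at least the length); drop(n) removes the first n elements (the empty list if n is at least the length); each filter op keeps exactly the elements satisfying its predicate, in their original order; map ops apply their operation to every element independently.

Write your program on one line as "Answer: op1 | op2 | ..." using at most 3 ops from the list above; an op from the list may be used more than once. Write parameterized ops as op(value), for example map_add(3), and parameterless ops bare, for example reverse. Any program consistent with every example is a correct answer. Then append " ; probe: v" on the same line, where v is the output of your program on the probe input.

map_neg | map_add(9) | filter_odd ; probe: [43]

Check, running the answer program on each example:
  [-35, -39, -12, -33, -38] -> [35, 39, 12, 33, 38] -> [44, 48, 21, 42, 47] -> [21, 47]
  [19, 39, -23, 28, 18, 10, -29, -18] -> [-19, -39, 23, -28, -18, -10, 29, 18] -> [-10, -30, 32, -19, -9, -1, 38, 27] -> [-19, -9, -1, 27]
  [49, -38, 41, -47] -> [-49, 38, -41, 47] -> [-40, 47, -32, 56] -> [47]
  [39, 27, 18, 44, 31, -44, -46, -45] -> [-39, -27, -18, -44, -31, 44, 46, 45] -> [-30, -18, -9, -35, -22, 53, 55, 54] -> [-9, -35, 53, 55]
  [4, -6, -34] -> [-4, 6, 34] -> [5, 15, 43] -> [5, 15, 43]
  probe: [-25, 37, -17, -34, -49] -> [25, -37, 17, 34, 49] -> [34, -28, 26, 43, 58] -> [43]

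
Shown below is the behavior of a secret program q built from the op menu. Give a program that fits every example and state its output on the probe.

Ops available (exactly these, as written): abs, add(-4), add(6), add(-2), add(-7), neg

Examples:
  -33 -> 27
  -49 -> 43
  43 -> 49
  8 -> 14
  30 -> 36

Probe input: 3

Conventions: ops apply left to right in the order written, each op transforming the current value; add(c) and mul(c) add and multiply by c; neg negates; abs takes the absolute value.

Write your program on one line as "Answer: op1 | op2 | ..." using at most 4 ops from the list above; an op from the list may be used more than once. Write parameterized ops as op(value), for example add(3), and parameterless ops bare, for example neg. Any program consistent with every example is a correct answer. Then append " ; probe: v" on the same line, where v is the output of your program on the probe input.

add(6) | neg | abs ; probe: 9

Check, running the answer program on each example:
  -33 -> -27 -> 27 -> 27
  -49 -> -43 -> 43 -> 43
  43 -> 49 -> -49 -> 49
  8 -> 14 -> -14 -> 14
  30 -> 36 -> -36 -> 36
  probe: 3 -> 9 -> -9 -> 9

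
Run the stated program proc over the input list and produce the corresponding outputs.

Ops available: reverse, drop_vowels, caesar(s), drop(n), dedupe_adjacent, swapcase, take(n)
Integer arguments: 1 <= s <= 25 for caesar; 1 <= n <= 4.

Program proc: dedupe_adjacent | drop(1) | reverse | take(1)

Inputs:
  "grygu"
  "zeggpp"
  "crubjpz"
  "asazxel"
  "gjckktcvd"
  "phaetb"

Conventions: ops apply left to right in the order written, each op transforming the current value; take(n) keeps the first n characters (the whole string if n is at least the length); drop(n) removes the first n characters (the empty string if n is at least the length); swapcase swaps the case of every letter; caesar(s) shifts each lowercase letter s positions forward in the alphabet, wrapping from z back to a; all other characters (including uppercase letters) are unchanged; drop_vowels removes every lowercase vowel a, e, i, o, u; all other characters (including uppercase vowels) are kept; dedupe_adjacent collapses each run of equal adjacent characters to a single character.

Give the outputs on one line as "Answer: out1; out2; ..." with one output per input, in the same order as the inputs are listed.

"u"; "p"; "z"; "l"; "d"; "b"

Execution, op by op:
  "grygu" -> "grygu" -> "rygu" -> "ugyr" -> "u"
  "zeggpp" -> "zegp" -> "egp" -> "pge" -> "p"
  "crubjpz" -> "crubjpz" -> "rubjpz" -> "zpjbur" -> "z"
  "asazxel" -> "asazxel" -> "sazxel" -> "lexzas" -> "l"
  "gjckktcvd" -> "gjcktcvd" -> "jcktcvd" -> "dvctkcj" -> "d"
  "phaetb" -> "phaetb" -> "haetb" -> "bteah" -> "b"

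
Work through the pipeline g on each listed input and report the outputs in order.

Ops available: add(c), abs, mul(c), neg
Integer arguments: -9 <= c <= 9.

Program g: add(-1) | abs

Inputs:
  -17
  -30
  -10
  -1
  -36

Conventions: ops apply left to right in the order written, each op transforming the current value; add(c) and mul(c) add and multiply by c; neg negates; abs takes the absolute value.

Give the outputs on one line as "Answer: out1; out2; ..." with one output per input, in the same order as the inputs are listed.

Execution, op by op:
  -17 -> -18 -> 18
  -30 -> -31 -> 31
  -10 -> -11 -> 11
  -1 -> -2 -> 2
  -36 -> -37 -> 37

18; 31; 11; 2; 37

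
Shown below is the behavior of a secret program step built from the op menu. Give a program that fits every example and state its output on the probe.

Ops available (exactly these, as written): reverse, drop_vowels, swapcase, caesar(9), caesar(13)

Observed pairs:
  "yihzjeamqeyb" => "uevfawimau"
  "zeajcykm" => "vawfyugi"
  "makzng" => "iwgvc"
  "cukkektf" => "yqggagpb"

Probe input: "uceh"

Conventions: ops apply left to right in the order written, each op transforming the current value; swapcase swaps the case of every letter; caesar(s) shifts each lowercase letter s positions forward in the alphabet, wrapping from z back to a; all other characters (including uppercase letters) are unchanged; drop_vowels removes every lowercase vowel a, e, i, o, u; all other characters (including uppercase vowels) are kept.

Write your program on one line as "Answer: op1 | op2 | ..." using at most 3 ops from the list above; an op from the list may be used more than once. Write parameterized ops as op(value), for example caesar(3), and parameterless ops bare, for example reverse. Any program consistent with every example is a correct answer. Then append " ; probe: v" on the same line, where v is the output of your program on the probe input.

caesar(13) | drop_vowels | caesar(9) ; probe: "qya"

Check, running the answer program on each example:
  "yihzjeamqeyb" -> "lvumwrnzdrlo" -> "lvmwrnzdrl" -> "uevfawimau"
  "zeajcykm" -> "mrnwplxz" -> "mrnwplxz" -> "vawfyugi"
  "makzng" -> "znxmat" -> "znxmt" -> "iwgvc"
  "cukkektf" -> "phxxrxgs" -> "phxxrxgs" -> "yqggagpb"
  probe: "uceh" -> "hpru" -> "hpr" -> "qya"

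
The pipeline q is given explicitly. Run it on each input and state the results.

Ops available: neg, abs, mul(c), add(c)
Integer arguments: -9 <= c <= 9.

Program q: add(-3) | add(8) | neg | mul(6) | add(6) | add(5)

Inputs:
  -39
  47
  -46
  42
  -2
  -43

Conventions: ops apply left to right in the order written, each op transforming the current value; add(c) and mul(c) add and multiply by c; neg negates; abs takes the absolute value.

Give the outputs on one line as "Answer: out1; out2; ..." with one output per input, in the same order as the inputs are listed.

Execution, op by op:
  -39 -> -42 -> -34 -> 34 -> 204 -> 210 -> 215
  47 -> 44 -> 52 -> -52 -> -312 -> -306 -> -301
  -46 -> -49 -> -41 -> 41 -> 246 -> 252 -> 257
  42 -> 39 -> 47 -> -47 -> -282 -> -276 -> -271
  -2 -> -5 -> 3 -> -3 -> -18 -> -12 -> -7
  -43 -> -46 -> -38 -> 38 -> 228 -> 234 -> 239

215; -301; 257; -271; -7; 239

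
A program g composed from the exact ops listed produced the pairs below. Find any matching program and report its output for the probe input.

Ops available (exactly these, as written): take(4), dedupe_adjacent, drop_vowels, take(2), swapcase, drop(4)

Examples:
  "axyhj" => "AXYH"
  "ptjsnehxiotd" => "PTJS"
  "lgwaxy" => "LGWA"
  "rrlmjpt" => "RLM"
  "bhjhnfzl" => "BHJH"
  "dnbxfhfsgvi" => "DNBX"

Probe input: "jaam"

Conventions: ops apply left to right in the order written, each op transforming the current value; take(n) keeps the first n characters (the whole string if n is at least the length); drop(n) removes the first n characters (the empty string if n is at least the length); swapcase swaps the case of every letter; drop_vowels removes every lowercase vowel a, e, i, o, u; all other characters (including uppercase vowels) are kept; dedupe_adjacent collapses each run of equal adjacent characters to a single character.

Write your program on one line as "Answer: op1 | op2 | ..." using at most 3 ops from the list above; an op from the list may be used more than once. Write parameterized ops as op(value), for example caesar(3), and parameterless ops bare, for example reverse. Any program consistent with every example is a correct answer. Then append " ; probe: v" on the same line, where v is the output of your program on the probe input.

swapcase | take(4) | dedupe_adjacent ; probe: "JAM"

Check, running the answer program on each example:
  "axyhj" -> "AXYHJ" -> "AXYH" -> "AXYH"
  "ptjsnehxiotd" -> "PTJSNEHXIOTD" -> "PTJS" -> "PTJS"
  "lgwaxy" -> "LGWAXY" -> "LGWA" -> "LGWA"
  "rrlmjpt" -> "RRLMJPT" -> "RRLM" -> "RLM"
  "bhjhnfzl" -> "BHJHNFZL" -> "BHJH" -> "BHJH"
  "dnbxfhfsgvi" -> "DNBXFHFSGVI" -> "DNBX" -> "DNBX"
  probe: "jaam" -> "JAAM" -> "JAAM" -> "JAM"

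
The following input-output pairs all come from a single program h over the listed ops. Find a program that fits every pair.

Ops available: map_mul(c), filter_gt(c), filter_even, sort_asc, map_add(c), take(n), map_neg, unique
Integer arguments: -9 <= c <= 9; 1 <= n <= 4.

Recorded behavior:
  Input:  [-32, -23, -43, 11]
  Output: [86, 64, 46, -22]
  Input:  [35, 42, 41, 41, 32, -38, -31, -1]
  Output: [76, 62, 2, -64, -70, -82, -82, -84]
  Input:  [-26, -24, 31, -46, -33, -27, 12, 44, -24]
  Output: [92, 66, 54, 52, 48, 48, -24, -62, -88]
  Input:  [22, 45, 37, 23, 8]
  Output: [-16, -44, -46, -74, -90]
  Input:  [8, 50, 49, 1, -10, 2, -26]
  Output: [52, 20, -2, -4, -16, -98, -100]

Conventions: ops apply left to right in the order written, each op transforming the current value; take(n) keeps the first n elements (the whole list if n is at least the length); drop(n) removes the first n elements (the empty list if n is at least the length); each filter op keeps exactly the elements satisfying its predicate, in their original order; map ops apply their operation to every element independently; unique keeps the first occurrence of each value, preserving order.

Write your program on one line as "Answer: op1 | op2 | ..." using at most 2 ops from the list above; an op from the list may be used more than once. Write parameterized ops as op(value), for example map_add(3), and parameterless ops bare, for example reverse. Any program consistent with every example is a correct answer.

sort_asc | map_mul(-2)

Check, running the answer program on each example:
  [-32, -23, -43, 11] -> [-43, -32, -23, 11] -> [86, 64, 46, -22]
  [35, 42, 41, 41, 32, -38, -31, -1] -> [-38, -31, -1, 32, 35, 41, 41, 42] -> [76, 62, 2, -64, -70, -82, -82, -84]
  [-26, -24, 31, -46, -33, -27, 12, 44, -24] -> [-46, -33, -27, -26, -24, -24, 12, 31, 44] -> [92, 66, 54, 52, 48, 48, -24, -62, -88]
  [22, 45, 37, 23, 8] -> [8, 22, 23, 37, 45] -> [-16, -44, -46, -74, -90]
  [8, 50, 49, 1, -10, 2, -26] -> [-26, -10, 1, 2, 8, 49, 50] -> [52, 20, -2, -4, -16, -98, -100]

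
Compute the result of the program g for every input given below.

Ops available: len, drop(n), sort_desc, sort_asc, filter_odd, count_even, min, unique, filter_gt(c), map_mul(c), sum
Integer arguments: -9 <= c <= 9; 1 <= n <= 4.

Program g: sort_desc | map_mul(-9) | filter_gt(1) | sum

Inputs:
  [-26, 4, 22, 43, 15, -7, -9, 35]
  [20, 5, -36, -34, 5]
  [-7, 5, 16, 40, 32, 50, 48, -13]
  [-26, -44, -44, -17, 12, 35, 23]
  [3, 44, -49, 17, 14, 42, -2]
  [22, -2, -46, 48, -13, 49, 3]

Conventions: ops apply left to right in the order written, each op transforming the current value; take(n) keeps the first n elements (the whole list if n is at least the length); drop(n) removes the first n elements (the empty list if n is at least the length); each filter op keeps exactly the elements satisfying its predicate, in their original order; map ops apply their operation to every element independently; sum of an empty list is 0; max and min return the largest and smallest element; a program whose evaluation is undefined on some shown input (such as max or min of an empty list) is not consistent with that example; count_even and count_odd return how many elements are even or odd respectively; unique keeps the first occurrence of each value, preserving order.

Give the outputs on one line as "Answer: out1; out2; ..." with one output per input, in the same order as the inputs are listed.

Execution, op by op:
  [-26, 4, 22, 43, 15, -7, -9, 35] -> [43, 35, 22, 15, 4, -7, -9, -26] -> [-387, -315, -198, -135, -36, 63, 81, 234] -> [63, 81, 234] -> 378
  [20, 5, -36, -34, 5] -> [20, 5, 5, -34, -36] -> [-180, -45, -45, 306, 324] -> [306, 324] -> 630
  [-7, 5, 16, 40, 32, 50, 48, -13] -> [50, 48, 40, 32, 16, 5, -7, -13] -> [-450, -432, -360, -288, -144, -45, 63, 117] -> [63, 117] -> 180
  [-26, -44, -44, -17, 12, 35, 23] -> [35, 23, 12, -17, -26, -44, -44] -> [-315, -207, -108, 153, 234, 396, 396] -> [153, 234, 396, 396] -> 1179
  [3, 44, -49, 17, 14, 42, -2] -> [44, 42, 17, 14, 3, -2, -49] -> [-396, -378, -153, -126, -27, 18, 441] -> [18, 441] -> 459
  [22, -2, -46, 48, -13, 49, 3] -> [49, 48, 22, 3, -2, -13, -46] -> [-441, -432, -198, -27, 18, 117, 414] -> [18, 117, 414] -> 549

378; 630; 180; 1179; 459; 549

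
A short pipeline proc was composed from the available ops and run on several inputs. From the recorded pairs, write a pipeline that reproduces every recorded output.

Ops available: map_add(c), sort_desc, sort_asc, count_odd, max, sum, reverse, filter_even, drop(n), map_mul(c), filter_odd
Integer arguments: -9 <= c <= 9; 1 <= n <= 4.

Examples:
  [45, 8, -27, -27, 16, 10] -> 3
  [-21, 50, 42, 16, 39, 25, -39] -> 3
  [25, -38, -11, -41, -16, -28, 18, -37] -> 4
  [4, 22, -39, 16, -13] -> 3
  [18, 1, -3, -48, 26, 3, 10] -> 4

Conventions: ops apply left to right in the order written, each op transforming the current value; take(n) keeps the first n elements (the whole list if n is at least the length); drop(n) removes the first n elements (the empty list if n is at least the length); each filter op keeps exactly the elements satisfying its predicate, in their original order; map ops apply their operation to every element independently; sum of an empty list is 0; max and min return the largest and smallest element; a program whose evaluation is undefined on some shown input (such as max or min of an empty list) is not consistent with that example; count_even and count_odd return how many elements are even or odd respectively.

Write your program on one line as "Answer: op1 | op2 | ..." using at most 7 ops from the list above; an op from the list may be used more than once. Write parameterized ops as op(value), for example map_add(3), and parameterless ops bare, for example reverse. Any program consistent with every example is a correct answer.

reverse | sort_desc | filter_even | map_add(-7) | reverse | count_odd

Check, running the answer program on each example:
  [45, 8, -27, -27, 16, 10] -> [10, 16, -27, -27, 8, 45] -> [45, 16, 10, 8, -27, -27] -> [16, 10, 8] -> [9, 3, 1] -> [1, 3, 9] -> 3
  [-21, 50, 42, 16, 39, 25, -39] -> [-39, 25, 39, 16, 42, 50, -21] -> [50, 42, 39, 25, 16, -21, -39] -> [50, 42, 16] -> [43, 35, 9] -> [9, 35, 43] -> 3
  [25, -38, -11, -41, -16, -28, 18, -37] -> [-37, 18, -28, -16, -41, -11, -38, 25] -> [25, 18, -11, -16, -28, -37, -38, -41] -> [18, -16, -28, -38] -> [11, -23, -35, -45] -> [-45, -35, -23, 11] -> 4
  [4, 22, -39, 16, -13] -> [-13, 16, -39, 22, 4] -> [22, 16, 4, -13, -39] -> [22, 16, 4] -> [15, 9, -3] -> [-3, 9, 15] -> 3
  [18, 1, -3, -48, 26, 3, 10] -> [10, 3, 26, -48, -3, 1, 18] -> [26, 18, 10, 3, 1, -3, -48] -> [26, 18, 10, -48] -> [19, 11, 3, -55] -> [-55, 3, 11, 19] -> 4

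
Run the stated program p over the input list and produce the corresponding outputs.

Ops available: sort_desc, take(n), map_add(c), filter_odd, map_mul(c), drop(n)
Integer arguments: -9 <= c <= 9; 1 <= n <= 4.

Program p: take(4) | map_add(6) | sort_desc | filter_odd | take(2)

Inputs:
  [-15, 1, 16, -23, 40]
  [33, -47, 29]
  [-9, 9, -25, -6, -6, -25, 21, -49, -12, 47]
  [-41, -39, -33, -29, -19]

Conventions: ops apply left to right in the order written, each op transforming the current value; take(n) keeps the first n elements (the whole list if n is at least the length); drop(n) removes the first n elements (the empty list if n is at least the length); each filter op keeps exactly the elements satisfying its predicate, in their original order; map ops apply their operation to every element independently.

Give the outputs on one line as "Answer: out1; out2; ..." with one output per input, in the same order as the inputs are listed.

[7, -9]; [39, 35]; [15, -3]; [-23, -27]

Execution, op by op:
  [-15, 1, 16, -23, 40] -> [-15, 1, 16, -23] -> [-9, 7, 22, -17] -> [22, 7, -9, -17] -> [7, -9, -17] -> [7, -9]
  [33, -47, 29] -> [33, -47, 29] -> [39, -41, 35] -> [39, 35, -41] -> [39, 35, -41] -> [39, 35]
  [-9, 9, -25, -6, -6, -25, 21, -49, -12, 47] -> [-9, 9, -25, -6] -> [-3, 15, -19, 0] -> [15, 0, -3, -19] -> [15, -3, -19] -> [15, -3]
  [-41, -39, -33, -29, -19] -> [-41, -39, -33, -29] -> [-35, -33, -27, -23] -> [-23, -27, -33, -35] -> [-23, -27, -33, -35] -> [-23, -27]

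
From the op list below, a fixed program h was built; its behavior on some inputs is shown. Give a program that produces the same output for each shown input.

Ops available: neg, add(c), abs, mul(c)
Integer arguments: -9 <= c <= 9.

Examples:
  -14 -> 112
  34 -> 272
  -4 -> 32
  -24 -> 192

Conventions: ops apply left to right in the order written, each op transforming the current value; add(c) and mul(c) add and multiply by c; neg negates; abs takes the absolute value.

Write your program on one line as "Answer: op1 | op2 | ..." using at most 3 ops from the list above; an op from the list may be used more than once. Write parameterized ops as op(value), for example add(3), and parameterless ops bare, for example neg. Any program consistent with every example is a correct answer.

abs | mul(8)

Check, running the answer program on each example:
  -14 -> 14 -> 112
  34 -> 34 -> 272
  -4 -> 4 -> 32
  -24 -> 24 -> 192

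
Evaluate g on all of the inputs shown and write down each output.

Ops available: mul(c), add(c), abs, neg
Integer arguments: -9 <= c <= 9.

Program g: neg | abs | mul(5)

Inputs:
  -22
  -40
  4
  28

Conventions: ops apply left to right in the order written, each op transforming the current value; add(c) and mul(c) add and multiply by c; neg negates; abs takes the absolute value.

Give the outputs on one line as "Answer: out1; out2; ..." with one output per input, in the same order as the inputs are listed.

110; 200; 20; 140

Execution, op by op:
  -22 -> 22 -> 22 -> 110
  -40 -> 40 -> 40 -> 200
  4 -> -4 -> 4 -> 20
  28 -> -28 -> 28 -> 140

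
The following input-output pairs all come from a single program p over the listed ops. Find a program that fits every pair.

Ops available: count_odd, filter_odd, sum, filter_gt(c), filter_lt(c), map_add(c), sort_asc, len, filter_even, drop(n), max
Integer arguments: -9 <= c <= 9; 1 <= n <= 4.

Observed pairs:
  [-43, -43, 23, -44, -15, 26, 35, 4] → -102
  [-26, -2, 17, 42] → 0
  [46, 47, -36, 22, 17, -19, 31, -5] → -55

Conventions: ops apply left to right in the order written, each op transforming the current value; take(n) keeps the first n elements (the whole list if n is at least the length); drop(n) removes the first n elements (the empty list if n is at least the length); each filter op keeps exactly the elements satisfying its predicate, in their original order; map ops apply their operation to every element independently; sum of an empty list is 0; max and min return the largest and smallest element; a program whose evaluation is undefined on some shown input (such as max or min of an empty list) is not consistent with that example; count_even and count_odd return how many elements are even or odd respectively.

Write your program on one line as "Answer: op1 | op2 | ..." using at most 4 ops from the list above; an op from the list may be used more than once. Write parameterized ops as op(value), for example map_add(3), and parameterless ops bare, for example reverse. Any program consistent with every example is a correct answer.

drop(1) | filter_lt(-5) | sum

Check, running the answer program on each example:
  [-43, -43, 23, -44, -15, 26, 35, 4] -> [-43, 23, -44, -15, 26, 35, 4] -> [-43, -44, -15] -> -102
  [-26, -2, 17, 42] -> [-2, 17, 42] -> [] -> 0
  [46, 47, -36, 22, 17, -19, 31, -5] -> [47, -36, 22, 17, -19, 31, -5] -> [-36, -19] -> -55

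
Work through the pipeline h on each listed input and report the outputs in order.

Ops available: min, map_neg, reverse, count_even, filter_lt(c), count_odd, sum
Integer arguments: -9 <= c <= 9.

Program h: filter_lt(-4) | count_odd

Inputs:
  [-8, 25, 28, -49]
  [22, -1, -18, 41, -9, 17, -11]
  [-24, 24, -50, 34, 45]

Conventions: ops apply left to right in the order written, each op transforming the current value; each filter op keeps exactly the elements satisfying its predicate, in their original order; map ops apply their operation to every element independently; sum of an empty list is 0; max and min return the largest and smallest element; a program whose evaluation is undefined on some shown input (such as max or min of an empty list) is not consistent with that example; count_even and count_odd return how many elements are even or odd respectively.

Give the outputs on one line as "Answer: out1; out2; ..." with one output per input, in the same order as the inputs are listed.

Execution, op by op:
  [-8, 25, 28, -49] -> [-8, -49] -> 1
  [22, -1, -18, 41, -9, 17, -11] -> [-18, -9, -11] -> 2
  [-24, 24, -50, 34, 45] -> [-24, -50] -> 0

1; 2; 0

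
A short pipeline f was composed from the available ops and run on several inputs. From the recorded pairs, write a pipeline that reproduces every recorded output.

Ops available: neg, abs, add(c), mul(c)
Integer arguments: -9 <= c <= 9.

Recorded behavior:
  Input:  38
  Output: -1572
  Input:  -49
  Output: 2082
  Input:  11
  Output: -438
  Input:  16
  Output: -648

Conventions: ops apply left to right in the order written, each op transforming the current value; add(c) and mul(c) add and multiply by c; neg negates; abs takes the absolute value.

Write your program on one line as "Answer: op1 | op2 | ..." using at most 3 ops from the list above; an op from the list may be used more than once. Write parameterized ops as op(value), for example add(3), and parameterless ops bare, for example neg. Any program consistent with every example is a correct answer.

mul(-7) | add(4) | mul(6)

Check, running the answer program on each example:
  38 -> -266 -> -262 -> -1572
  -49 -> 343 -> 347 -> 2082
  11 -> -77 -> -73 -> -438
  16 -> -112 -> -108 -> -648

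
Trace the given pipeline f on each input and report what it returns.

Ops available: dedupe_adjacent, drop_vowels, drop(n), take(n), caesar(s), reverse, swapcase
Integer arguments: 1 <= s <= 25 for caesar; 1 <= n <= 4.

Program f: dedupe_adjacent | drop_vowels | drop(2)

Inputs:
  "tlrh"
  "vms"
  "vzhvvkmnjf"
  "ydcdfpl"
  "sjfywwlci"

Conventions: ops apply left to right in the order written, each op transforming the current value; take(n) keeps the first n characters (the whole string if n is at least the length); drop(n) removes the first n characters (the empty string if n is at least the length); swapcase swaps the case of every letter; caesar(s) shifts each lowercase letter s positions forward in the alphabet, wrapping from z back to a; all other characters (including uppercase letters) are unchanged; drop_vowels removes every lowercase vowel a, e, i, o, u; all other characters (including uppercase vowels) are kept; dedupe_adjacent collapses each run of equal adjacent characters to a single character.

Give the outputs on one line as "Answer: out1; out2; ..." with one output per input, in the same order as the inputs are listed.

"rh"; "s"; "hvkmnjf"; "cdfpl"; "fywlc"

Execution, op by op:
  "tlrh" -> "tlrh" -> "tlrh" -> "rh"
  "vms" -> "vms" -> "vms" -> "s"
  "vzhvvkmnjf" -> "vzhvkmnjf" -> "vzhvkmnjf" -> "hvkmnjf"
  "ydcdfpl" -> "ydcdfpl" -> "ydcdfpl" -> "cdfpl"
  "sjfywwlci" -> "sjfywlci" -> "sjfywlc" -> "fywlc"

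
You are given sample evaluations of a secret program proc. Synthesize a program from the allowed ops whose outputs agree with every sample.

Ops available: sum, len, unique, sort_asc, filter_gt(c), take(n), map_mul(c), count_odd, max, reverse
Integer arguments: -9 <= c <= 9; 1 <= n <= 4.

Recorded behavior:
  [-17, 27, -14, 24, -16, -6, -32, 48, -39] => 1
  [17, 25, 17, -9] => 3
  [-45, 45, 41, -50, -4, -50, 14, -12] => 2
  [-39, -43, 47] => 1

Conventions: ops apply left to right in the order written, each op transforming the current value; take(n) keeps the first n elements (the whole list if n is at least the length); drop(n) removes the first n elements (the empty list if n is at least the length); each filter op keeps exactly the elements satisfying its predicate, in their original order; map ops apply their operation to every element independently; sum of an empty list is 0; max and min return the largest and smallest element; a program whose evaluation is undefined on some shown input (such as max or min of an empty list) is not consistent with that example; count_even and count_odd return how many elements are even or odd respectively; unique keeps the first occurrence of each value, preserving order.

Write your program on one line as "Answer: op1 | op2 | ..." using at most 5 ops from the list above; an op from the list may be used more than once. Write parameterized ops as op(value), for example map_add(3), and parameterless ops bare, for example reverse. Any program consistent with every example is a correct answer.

filter_gt(2) | sort_asc | map_mul(7) | count_odd

Check, running the answer program on each example:
  [-17, 27, -14, 24, -16, -6, -32, 48, -39] -> [27, 24, 48] -> [24, 27, 48] -> [168, 189, 336] -> 1
  [17, 25, 17, -9] -> [17, 25, 17] -> [17, 17, 25] -> [119, 119, 175] -> 3
  [-45, 45, 41, -50, -4, -50, 14, -12] -> [45, 41, 14] -> [14, 41, 45] -> [98, 287, 315] -> 2
  [-39, -43, 47] -> [47] -> [47] -> [329] -> 1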